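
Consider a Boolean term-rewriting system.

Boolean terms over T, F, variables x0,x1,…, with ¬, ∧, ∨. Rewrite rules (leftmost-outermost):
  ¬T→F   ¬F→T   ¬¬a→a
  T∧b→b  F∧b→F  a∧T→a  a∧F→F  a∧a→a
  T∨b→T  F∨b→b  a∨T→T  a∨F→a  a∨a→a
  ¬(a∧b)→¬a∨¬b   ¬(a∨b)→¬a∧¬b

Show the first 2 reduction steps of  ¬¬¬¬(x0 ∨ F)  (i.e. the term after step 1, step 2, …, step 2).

  start: ¬¬¬¬(x0 ∨ F)
  step 1: ¬¬(x0 ∨ F)
  step 2: x0 ∨ F

Answer: after 2 steps: x0 ∨ F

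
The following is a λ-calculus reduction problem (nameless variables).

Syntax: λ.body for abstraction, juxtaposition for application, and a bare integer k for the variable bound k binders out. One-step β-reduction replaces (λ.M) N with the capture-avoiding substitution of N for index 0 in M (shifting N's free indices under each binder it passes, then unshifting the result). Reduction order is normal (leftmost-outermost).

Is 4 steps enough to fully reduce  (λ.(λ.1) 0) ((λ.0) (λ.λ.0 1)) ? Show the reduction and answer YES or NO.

  start: (λ.(λ.1) 0) ((λ.0) (λ.λ.0 1))
  step 1: (λ.(λ.0) (λ.λ.0 1)) ((λ.0) (λ.λ.0 1))
  step 2: (λ.0) (λ.λ.0 1)
  step 3: λ.λ.0 1

Answer: YES — reaches normal form λ.λ.0 1 in 3 ≤ 4 steps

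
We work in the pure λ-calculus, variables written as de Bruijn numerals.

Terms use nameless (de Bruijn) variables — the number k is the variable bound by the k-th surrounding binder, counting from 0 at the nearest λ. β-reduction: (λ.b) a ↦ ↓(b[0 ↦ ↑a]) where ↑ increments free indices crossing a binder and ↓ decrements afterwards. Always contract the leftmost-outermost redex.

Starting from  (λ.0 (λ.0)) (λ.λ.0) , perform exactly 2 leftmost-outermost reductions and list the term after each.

  start: (λ.0 (λ.0)) (λ.λ.0)
  [1] (λ.λ.0) (λ.0)
  [2] λ.0

Answer: after 2 steps: λ.0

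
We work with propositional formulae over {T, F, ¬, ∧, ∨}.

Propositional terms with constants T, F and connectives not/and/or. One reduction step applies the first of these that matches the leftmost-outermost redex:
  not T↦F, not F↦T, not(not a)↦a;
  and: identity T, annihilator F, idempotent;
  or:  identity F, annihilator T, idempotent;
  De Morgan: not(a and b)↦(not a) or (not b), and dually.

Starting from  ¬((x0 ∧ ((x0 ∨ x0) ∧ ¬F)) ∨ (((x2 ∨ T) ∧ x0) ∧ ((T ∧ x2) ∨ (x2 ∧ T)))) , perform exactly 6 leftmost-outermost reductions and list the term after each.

  start: ¬((x0 ∧ ((x0 ∨ x0) ∧ ¬F)) ∨ (((x2 ∨ T) ∧ x0) ∧ ((T ∧ x2) ∨ (x2 ∧ T))))
  step 1: ¬(x0 ∧ ((x0 ∨ x0) ∧ ¬F)) ∧ ¬(((x2 ∨ T) ∧ x0) ∧ ((T ∧ x2) ∨ (x2 ∧ T)))
  step 2: (¬x0 ∨ ¬((x0 ∨ x0) ∧ ¬F)) ∧ ¬(((x2 ∨ T) ∧ x0) ∧ ((T ∧ x2) ∨ (x2 ∧ T)))
  step 3: (¬x0 ∨ (¬(x0 ∨ x0) ∨ ¬¬F)) ∧ ¬(((x2 ∨ T) ∧ x0) ∧ ((T ∧ x2) ∨ (x2 ∧ T)))
  step 4: (¬x0 ∨ ((¬x0 ∧ ¬x0) ∨ ¬¬F)) ∧ ¬(((x2 ∨ T) ∧ x0) ∧ ((T ∧ x2) ∨ (x2 ∧ T)))
  step 5: (¬x0 ∨ (¬x0 ∨ ¬¬F)) ∧ ¬(((x2 ∨ T) ∧ x0) ∧ ((T ∧ x2) ∨ (x2 ∧ T)))
  step 6: (¬x0 ∨ (¬x0 ∨ F)) ∧ ¬(((x2 ∨ T) ∧ x0) ∧ ((T ∧ x2) ∨ (x2 ∧ T)))

Answer: after 6 steps: (¬x0 ∨ (¬x0 ∨ F)) ∧ ¬(((x2 ∨ T) ∧ x0) ∧ ((T ∧ x2) ∨ (x2 ∧ T)))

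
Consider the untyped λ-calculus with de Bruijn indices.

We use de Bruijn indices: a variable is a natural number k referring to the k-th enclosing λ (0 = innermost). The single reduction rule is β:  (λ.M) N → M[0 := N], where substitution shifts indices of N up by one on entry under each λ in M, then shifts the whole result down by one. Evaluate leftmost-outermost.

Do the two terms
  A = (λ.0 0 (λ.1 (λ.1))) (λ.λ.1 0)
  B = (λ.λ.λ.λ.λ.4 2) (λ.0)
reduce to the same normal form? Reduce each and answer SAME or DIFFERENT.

Term A:
  start: (λ.0 0 (λ.1 (λ.1))) (λ.λ.1 0)
  →1  (λ.λ.1 0) (λ.λ.1 0) (λ.(λ.λ.1 0) (λ.1))
  →2  (λ.(λ.λ.1 0) 0) (λ.(λ.λ.1 0) (λ.1))
  →3  (λ.λ.1 0) (λ.(λ.λ.1 0) (λ.1))
  →4  λ.(λ.(λ.λ.1 0) (λ.1)) 0
  →5  λ.(λ.λ.1 0) (λ.1)
  →6  λ.λ.(λ.2) 0
  →7  λ.λ.1

Term B:
  start: (λ.λ.λ.λ.λ.4 2) (λ.0)
  →1  λ.λ.λ.λ.(λ.0) 2
  →2  λ.λ.λ.λ.2

Answer: DIFFERENT — A ⇓ λ.λ.1, B ⇓ λ.λ.λ.λ.2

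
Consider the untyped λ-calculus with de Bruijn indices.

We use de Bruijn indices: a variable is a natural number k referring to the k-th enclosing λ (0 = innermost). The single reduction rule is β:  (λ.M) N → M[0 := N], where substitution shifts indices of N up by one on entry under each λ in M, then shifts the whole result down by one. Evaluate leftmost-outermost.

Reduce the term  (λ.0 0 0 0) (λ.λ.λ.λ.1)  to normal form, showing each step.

Answer: normal form = λ.λ.λ.λ.λ.1  (in 4 steps)

Working:
  start: (λ.0 0 0 0) (λ.λ.λ.λ.1)
  step 1: (λ.λ.λ.λ.1) (λ.λ.λ.λ.1) (λ.λ.λ.λ.1) (λ.λ.λ.λ.1)
  step 2: (λ.λ.λ.1) (λ.λ.λ.λ.1) (λ.λ.λ.λ.1)
  step 3: (λ.λ.1) (λ.λ.λ.λ.1)
  step 4: λ.λ.λ.λ.λ.1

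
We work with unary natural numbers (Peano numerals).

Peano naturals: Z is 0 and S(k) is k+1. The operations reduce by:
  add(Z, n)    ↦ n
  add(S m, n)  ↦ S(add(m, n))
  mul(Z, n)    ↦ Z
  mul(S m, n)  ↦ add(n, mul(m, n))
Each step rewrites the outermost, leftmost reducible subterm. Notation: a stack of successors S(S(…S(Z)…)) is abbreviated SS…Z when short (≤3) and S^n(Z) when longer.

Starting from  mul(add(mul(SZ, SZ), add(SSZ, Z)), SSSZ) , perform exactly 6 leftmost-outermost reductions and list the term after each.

  start: mul(add(mul(SZ, SZ), add(SSZ, Z)), SSSZ)
  step 1: mul(add(add(SZ, mul(Z, SZ)), add(SSZ, Z)), SSSZ)
  step 2: mul(add(S(add(Z, mul(Z, SZ))), add(SSZ, Z)), SSSZ)
  step 3: mul(S(add(add(Z, mul(Z, SZ)), add(SSZ, Z))), SSSZ)
  step 4: add(SSSZ, mul(add(add(Z, mul(Z, SZ)), add(SSZ, Z)), SSSZ))
  step 5: S(add(SSZ, mul(add(add(Z, mul(Z, SZ)), add(SSZ, Z)), SSSZ)))
  step 6: S(S(add(SZ, mul(add(add(Z, mul(Z, SZ)), add(SSZ, Z)), SSSZ))))

Answer: after 6 steps: S(S(add(SZ, mul(add(add(Z, mul(Z, SZ)), add(SSZ, Z)), SSSZ))))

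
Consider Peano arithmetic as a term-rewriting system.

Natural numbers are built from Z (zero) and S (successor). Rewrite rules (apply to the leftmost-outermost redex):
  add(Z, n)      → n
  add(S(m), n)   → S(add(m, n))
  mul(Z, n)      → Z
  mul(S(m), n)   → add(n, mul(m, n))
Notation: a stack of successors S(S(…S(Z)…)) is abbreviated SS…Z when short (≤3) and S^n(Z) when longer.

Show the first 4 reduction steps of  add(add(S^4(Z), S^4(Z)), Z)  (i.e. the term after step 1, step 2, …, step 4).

  start: add(add(S^4(Z), S^4(Z)), Z)
  [1] add(S(add(SSSZ, S^4(Z))), Z)
  [2] S(add(add(SSSZ, S^4(Z)), Z))
  [3] S(add(S(add(SSZ, S^4(Z))), Z))
  [4] S(S(add(add(SSZ, S^4(Z)), Z)))

Answer: after 4 steps: S(S(add(add(SSZ, S^4(Z)), Z)))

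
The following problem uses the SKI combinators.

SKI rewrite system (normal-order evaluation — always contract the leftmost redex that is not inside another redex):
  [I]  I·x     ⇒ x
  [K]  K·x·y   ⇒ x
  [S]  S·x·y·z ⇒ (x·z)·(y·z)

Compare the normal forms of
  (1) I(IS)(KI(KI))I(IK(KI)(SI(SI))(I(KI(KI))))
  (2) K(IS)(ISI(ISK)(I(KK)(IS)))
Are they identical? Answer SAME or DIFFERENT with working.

Term A:
  start: I(IS)(KI(KI))I(IK(KI)(SI(SI))(I(KI(KI))))
  →1  IS(KI(KI))I(IK(KI)(SI(SI))(I(KI(KI))))
  →2  S(KI(KI))I(IK(KI)(SI(SI))(I(KI(KI))))
  →3  KI(KI)(IK(KI)(SI(SI))(I(KI(KI))))(I(IK(KI)(SI(SI))(I(KI(KI)))))
  →4  I(IK(KI)(SI(SI))(I(KI(KI))))(I(IK(KI)(SI(SI))(I(KI(KI)))))
  →5  IK(KI)(SI(SI))(I(KI(KI)))(I(IK(KI)(SI(SI))(I(KI(KI)))))
  →6  K(KI)(SI(SI))(I(KI(KI)))(I(IK(KI)(SI(SI))(I(KI(KI)))))
  →7  KI(I(KI(KI)))(I(IK(KI)(SI(SI))(I(KI(KI)))))
  →8  I(I(IK(KI)(SI(SI))(I(KI(KI)))))
  →9  I(IK(KI)(SI(SI))(I(KI(KI))))
  →10  IK(KI)(SI(SI))(I(KI(KI)))
  →11  K(KI)(SI(SI))(I(KI(KI)))
  →12  KI(I(KI(KI)))
  →13  I

Term B:
  start: K(IS)(ISI(ISK)(I(KK)(IS)))
  →1  IS
  →2  S

Answer: DIFFERENT — A ⇓ I, B ⇓ S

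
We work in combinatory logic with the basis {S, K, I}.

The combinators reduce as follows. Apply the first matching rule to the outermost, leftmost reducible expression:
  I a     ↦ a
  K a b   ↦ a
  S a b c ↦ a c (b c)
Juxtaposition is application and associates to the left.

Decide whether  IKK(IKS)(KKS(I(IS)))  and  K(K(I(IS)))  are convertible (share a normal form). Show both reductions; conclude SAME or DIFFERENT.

Term A:
  start: IKK(IKS)(KKS(I(IS)))
  →1  KK(IKS)(KKS(I(IS)))
  →2  K(KKS(I(IS)))
  →3  K(K(I(IS)))
  →4  K(K(IS))
  →5  K(KS)

Term B:
  start: K(K(I(IS)))
  →1  K(K(IS))
  →2  K(KS)

Answer: SAME — A ⇓ K(KS), B ⇓ K(KS)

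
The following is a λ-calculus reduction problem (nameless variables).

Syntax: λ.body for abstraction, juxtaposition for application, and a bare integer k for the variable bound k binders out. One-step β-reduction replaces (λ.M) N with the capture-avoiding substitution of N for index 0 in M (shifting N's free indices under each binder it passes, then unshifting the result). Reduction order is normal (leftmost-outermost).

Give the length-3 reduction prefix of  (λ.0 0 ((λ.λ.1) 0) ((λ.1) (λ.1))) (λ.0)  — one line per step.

  start: (λ.0 0 ((λ.λ.1) 0) ((λ.1) (λ.1))) (λ.0)
  [1] (λ.0) (λ.0) ((λ.λ.1) (λ.0)) ((λ.λ.0) (λ.λ.0))
  [2] (λ.0) ((λ.λ.1) (λ.0)) ((λ.λ.0) (λ.λ.0))
  [3] (λ.λ.1) (λ.0) ((λ.λ.0) (λ.λ.0))

Answer: after 3 steps: (λ.λ.1) (λ.0) ((λ.λ.0) (λ.λ.0))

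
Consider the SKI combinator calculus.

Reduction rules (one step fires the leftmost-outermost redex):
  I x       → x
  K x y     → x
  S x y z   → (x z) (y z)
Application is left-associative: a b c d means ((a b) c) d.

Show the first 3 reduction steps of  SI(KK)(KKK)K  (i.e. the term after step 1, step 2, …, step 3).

Answer: after 3 steps: K(KK(KKK))K

Derivation:
  start: SI(KK)(KKK)K
  [1] I(KKK)(KK(KKK))K
  [2] KKK(KK(KKK))K
  [3] K(KK(KKK))K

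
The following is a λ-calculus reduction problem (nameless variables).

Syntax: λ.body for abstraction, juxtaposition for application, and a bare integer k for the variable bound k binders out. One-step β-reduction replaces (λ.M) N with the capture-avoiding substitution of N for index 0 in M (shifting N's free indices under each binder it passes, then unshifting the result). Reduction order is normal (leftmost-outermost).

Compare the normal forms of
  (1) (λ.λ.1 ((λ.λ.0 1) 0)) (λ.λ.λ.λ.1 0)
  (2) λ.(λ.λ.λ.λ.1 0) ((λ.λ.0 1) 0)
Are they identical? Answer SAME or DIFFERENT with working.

Term A:
  start: (λ.λ.1 ((λ.λ.0 1) 0)) (λ.λ.λ.λ.1 0)
  [1] λ.(λ.λ.λ.λ.1 0) ((λ.λ.0 1) 0)
  [2] λ.λ.λ.λ.1 0

Term B:
  start: λ.(λ.λ.λ.λ.1 0) ((λ.λ.0 1) 0)
  [1] λ.λ.λ.λ.1 0

Answer: SAME — A ⇓ λ.λ.λ.λ.1 0, B ⇓ λ.λ.λ.λ.1 0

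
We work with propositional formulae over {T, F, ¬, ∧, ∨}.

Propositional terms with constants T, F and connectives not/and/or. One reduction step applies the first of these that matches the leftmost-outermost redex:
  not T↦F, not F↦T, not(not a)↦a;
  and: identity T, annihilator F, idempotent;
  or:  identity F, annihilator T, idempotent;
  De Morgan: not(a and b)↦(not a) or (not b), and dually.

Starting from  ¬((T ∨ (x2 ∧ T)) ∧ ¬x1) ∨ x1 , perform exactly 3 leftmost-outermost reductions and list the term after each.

Answer: after 3 steps: ((F ∧ ¬(x2 ∧ T)) ∨ ¬¬x1) ∨ x1

Reduction:
  start: ¬((T ∨ (x2 ∧ T)) ∧ ¬x1) ∨ x1
  [1] (¬(T ∨ (x2 ∧ T)) ∨ ¬¬x1) ∨ x1
  [2] ((¬T ∧ ¬(x2 ∧ T)) ∨ ¬¬x1) ∨ x1
  [3] ((F ∧ ¬(x2 ∧ T)) ∨ ¬¬x1) ∨ x1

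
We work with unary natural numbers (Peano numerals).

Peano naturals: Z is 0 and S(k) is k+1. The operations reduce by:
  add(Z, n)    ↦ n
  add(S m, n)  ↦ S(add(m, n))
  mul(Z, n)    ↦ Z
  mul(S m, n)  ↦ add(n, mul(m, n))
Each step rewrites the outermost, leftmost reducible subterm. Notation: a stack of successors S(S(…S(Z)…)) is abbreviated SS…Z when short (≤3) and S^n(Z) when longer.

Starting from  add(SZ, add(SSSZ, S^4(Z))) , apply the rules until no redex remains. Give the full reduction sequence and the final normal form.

Answer: normal form = S^8(Z)  (in 6 steps)

Derivation:
  start: add(SZ, add(SSSZ, S^4(Z)))
  [1] S(add(Z, add(SSSZ, S^4(Z))))
  [2] S(add(SSSZ, S^4(Z)))
  [3] S(S(add(SSZ, S^4(Z))))
  [4] S(S(S(add(SZ, S^4(Z)))))
  [5] S(S(S(S(add(Z, S^4(Z))))))
  [6] S^8(Z)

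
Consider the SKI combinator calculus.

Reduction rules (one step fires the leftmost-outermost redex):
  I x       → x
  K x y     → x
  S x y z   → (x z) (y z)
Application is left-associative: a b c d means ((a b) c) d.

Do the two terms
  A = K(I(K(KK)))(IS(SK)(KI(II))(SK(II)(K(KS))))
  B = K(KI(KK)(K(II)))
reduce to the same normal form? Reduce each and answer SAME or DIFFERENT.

Answer: DIFFERENT — A ⇓ K(KK), B ⇓ K(KI)

Reduction:
Term A:
  start: K(I(K(KK)))(IS(SK)(KI(II))(SK(II)(K(KS))))
  step 1: I(K(KK))
  step 2: K(KK)

Term B:
  start: K(KI(KK)(K(II)))
  step 1: K(I(K(II)))
  step 2: K(K(II))
  step 3: K(KI)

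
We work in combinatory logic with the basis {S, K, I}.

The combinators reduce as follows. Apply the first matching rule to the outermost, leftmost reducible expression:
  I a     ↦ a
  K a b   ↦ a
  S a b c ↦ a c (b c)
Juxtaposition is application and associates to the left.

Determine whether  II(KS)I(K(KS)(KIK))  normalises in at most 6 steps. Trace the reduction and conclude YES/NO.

Answer: YES — reaches normal form S(KS) in 4 ≤ 6 steps

Derivation:
  start: II(KS)I(K(KS)(KIK))
  [1] I(KS)I(K(KS)(KIK))
  [2] KSI(K(KS)(KIK))
  [3] S(K(KS)(KIK))
  [4] S(KS)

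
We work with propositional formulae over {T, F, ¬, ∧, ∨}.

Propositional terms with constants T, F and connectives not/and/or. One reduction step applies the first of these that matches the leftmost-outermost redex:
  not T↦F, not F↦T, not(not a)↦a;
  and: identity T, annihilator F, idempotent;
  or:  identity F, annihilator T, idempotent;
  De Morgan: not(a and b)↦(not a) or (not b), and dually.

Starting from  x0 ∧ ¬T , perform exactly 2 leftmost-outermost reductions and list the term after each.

  start: x0 ∧ ¬T
  step 1: x0 ∧ F
  step 2: F

Answer: after 2 steps: F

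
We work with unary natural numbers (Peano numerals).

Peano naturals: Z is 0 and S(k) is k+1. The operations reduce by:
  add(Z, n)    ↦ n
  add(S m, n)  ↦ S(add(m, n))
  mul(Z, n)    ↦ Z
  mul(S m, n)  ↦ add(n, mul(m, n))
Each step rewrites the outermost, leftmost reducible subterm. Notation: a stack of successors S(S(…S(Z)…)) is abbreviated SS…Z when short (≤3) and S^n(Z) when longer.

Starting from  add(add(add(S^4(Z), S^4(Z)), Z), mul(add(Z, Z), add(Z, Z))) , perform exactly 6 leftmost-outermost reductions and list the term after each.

  start: add(add(add(S^4(Z), S^4(Z)), Z), mul(add(Z, Z), add(Z, Z)))
  step 1: add(add(S(add(SSSZ, S^4(Z))), Z), mul(add(Z, Z), add(Z, Z)))
  step 2: add(S(add(add(SSSZ, S^4(Z)), Z)), mul(add(Z, Z), add(Z, Z)))
  step 3: S(add(add(add(SSSZ, S^4(Z)), Z), mul(add(Z, Z), add(Z, Z))))
  step 4: S(add(add(S(add(SSZ, S^4(Z))), Z), mul(add(Z, Z), add(Z, Z))))
  step 5: S(add(S(add(add(SSZ, S^4(Z)), Z)), mul(add(Z, Z), add(Z, Z))))
  step 6: S(S(add(add(add(SSZ, S^4(Z)), Z), mul(add(Z, Z), add(Z, Z)))))

Answer: after 6 steps: S(S(add(add(add(SSZ, S^4(Z)), Z), mul(add(Z, Z), add(Z, Z)))))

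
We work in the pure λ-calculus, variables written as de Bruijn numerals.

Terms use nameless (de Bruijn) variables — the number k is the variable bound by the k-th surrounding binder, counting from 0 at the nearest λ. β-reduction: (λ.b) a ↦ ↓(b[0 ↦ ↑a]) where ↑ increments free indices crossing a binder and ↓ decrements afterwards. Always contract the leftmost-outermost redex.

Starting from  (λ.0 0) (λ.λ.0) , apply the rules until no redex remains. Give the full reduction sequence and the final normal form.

  start: (λ.0 0) (λ.λ.0)
  →1  (λ.λ.0) (λ.λ.0)
  →2  λ.0

Answer: normal form = λ.0  (in 2 steps)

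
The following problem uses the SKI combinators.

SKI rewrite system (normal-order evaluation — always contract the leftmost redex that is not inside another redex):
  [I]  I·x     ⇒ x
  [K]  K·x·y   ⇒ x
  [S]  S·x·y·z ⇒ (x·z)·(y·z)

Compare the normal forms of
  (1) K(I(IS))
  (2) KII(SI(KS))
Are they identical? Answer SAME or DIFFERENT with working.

Answer: DIFFERENT — A ⇓ KS, B ⇓ SI(KS)

Derivation:
Term A:
  start: K(I(IS))
  step 1: K(IS)
  step 2: KS

Term B:
  start: KII(SI(KS))
  step 1: I(SI(KS))
  step 2: SI(KS)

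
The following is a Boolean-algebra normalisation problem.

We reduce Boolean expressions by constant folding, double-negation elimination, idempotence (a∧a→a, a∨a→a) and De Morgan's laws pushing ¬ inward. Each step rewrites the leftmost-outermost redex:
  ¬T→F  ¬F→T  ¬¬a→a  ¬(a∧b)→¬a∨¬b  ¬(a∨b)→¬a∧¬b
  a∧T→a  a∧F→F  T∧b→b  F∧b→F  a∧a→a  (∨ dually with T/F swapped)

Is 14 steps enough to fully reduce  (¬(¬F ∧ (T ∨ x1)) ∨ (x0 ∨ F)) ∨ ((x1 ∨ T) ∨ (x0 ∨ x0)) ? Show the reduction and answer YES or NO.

  start: (¬(¬F ∧ (T ∨ x1)) ∨ (x0 ∨ F)) ∨ ((x1 ∨ T) ∨ (x0 ∨ x0))
  [1] ((¬¬F ∨ ¬(T ∨ x1)) ∨ (x0 ∨ F)) ∨ ((x1 ∨ T) ∨ (x0 ∨ x0))
  [2] ((F ∨ ¬(T ∨ x1)) ∨ (x0 ∨ F)) ∨ ((x1 ∨ T) ∨ (x0 ∨ x0))
  [3] (¬(T ∨ x1) ∨ (x0 ∨ F)) ∨ ((x1 ∨ T) ∨ (x0 ∨ x0))
  [4] ((¬T ∧ ¬x1) ∨ (x0 ∨ F)) ∨ ((x1 ∨ T) ∨ (x0 ∨ x0))
  [5] ((F ∧ ¬x1) ∨ (x0 ∨ F)) ∨ ((x1 ∨ T) ∨ (x0 ∨ x0))
  [6] (F ∨ (x0 ∨ F)) ∨ ((x1 ∨ T) ∨ (x0 ∨ x0))
  [7] (x0 ∨ F) ∨ ((x1 ∨ T) ∨ (x0 ∨ x0))
  [8] x0 ∨ ((x1 ∨ T) ∨ (x0 ∨ x0))
  [9] x0 ∨ (T ∨ (x0 ∨ x0))
  [10] x0 ∨ T
  [11] T

Answer: YES — reaches normal form T in 11 ≤ 14 steps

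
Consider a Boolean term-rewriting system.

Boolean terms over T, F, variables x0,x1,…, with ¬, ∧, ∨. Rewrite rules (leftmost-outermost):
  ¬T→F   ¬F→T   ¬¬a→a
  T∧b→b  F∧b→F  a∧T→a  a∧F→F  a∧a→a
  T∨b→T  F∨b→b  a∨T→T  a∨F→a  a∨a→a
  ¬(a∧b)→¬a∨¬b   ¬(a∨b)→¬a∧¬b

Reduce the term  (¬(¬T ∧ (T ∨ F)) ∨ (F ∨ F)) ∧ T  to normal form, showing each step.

Answer: normal form = T  (in 5 steps)

Derivation:
  start: (¬(¬T ∧ (T ∨ F)) ∨ (F ∨ F)) ∧ T
  →1  ¬(¬T ∧ (T ∨ F)) ∨ (F ∨ F)
  →2  (¬¬T ∨ ¬(T ∨ F)) ∨ (F ∨ F)
  →3  (T ∨ ¬(T ∨ F)) ∨ (F ∨ F)
  →4  T ∨ (F ∨ F)
  →5  T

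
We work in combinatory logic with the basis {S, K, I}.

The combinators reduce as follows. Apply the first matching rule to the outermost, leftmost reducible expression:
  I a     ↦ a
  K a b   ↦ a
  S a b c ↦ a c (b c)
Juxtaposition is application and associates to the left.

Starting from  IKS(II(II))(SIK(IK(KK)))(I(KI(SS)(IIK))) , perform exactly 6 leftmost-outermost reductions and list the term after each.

  start: IKS(II(II))(SIK(IK(KK)))(I(KI(SS)(IIK)))
  step 1: KS(II(II))(SIK(IK(KK)))(I(KI(SS)(IIK)))
  step 2: S(SIK(IK(KK)))(I(KI(SS)(IIK)))
  step 3: S(I(IK(KK))(K(IK(KK))))(I(KI(SS)(IIK)))
  step 4: S(IK(KK)(K(IK(KK))))(I(KI(SS)(IIK)))
  step 5: S(K(KK)(K(IK(KK))))(I(KI(SS)(IIK)))
  step 6: S(KK)(I(KI(SS)(IIK)))

Answer: after 6 steps: S(KK)(I(KI(SS)(IIK)))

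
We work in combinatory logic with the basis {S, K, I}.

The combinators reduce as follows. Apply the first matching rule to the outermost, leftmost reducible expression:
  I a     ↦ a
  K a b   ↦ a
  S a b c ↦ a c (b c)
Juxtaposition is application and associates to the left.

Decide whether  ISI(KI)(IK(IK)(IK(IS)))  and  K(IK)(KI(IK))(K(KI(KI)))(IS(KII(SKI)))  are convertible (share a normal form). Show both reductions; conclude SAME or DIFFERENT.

Term A:
  start: ISI(KI)(IK(IK)(IK(IS)))
  [1] SI(KI)(IK(IK)(IK(IS)))
  [2] I(IK(IK)(IK(IS)))(KI(IK(IK)(IK(IS))))
  [3] IK(IK)(IK(IS))(KI(IK(IK)(IK(IS))))
  [4] K(IK)(IK(IS))(KI(IK(IK)(IK(IS))))
  [5] IK(KI(IK(IK)(IK(IS))))
  [6] K(KI(IK(IK)(IK(IS))))
  [7] KI

Term B:
  start: K(IK)(KI(IK))(K(KI(KI)))(IS(KII(SKI)))
  [1] IK(K(KI(KI)))(IS(KII(SKI)))
  [2] K(K(KI(KI)))(IS(KII(SKI)))
  [3] K(KI(KI))
  [4] KI

Answer: SAME — A ⇓ KI, B ⇓ KI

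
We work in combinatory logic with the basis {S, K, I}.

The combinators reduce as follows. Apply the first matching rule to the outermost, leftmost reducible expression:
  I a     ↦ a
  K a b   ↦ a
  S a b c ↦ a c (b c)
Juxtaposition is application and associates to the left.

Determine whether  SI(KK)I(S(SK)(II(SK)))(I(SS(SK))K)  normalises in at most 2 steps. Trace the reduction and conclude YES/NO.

  start: SI(KK)I(S(SK)(II(SK)))(I(SS(SK))K)
  [1] II(KKI)(S(SK)(II(SK)))(I(SS(SK))K)
  [2] I(KKI)(S(SK)(II(SK)))(I(SS(SK))K)

Answer: NO — after 2 steps the term is I(KKI)(S(SK)(II(SK)))(I(SS(SK))K), not yet normal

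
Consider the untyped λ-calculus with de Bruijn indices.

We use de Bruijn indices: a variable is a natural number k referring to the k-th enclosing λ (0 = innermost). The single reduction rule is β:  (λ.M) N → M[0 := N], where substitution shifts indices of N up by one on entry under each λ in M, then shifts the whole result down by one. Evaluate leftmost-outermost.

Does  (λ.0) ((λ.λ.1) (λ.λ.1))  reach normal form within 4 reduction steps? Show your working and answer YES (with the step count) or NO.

  start: (λ.0) ((λ.λ.1) (λ.λ.1))
  step 1: (λ.λ.1) (λ.λ.1)
  step 2: λ.λ.λ.1

Answer: YES — reaches normal form λ.λ.λ.1 in 2 ≤ 4 steps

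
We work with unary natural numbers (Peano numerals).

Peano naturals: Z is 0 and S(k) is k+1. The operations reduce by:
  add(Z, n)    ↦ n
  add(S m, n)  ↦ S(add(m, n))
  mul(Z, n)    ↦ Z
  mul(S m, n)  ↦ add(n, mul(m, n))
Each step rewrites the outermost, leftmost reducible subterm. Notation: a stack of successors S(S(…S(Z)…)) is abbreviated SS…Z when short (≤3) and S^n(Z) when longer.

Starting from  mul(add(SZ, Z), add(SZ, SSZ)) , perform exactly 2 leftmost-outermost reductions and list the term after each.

Answer: after 2 steps: add(add(SZ, SSZ), mul(add(Z, Z), add(SZ, SSZ)))

Derivation:
  start: mul(add(SZ, Z), add(SZ, SSZ))
  [1] mul(S(add(Z, Z)), add(SZ, SSZ))
  [2] add(add(SZ, SSZ), mul(add(Z, Z), add(SZ, SSZ)))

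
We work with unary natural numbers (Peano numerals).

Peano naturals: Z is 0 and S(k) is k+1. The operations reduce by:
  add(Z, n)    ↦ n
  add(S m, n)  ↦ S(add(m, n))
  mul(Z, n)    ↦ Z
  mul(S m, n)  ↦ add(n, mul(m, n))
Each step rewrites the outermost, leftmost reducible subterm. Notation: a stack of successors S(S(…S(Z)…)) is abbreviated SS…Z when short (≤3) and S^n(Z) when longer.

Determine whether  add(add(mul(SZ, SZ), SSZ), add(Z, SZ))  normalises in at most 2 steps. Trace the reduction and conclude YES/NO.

  start: add(add(mul(SZ, SZ), SSZ), add(Z, SZ))
  →1  add(add(add(SZ, mul(Z, SZ)), SSZ), add(Z, SZ))
  →2  add(add(S(add(Z, mul(Z, SZ))), SSZ), add(Z, SZ))

Answer: NO — after 2 steps the term is add(add(S(add(Z, mul(Z, SZ))), SSZ), add(Z, SZ)), not yet normal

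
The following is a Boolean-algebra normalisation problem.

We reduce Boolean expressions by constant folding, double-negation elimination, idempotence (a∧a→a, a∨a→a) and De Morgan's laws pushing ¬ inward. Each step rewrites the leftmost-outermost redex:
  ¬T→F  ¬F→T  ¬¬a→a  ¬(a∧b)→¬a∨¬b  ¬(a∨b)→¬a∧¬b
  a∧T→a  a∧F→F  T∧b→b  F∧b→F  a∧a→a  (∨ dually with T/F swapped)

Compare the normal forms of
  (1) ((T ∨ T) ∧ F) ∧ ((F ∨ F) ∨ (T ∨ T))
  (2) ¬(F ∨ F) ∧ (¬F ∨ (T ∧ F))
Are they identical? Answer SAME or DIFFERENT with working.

Answer: DIFFERENT — A ⇓ F, B ⇓ T

Reduction:
Term A:
  start: ((T ∨ T) ∧ F) ∧ ((F ∨ F) ∨ (T ∨ T))
  step 1: F ∧ ((F ∨ F) ∨ (T ∨ T))
  step 2: F

Term B:
  start: ¬(F ∨ F) ∧ (¬F ∨ (T ∧ F))
  step 1: (¬F ∧ ¬F) ∧ (¬F ∨ (T ∧ F))
  step 2: ¬F ∧ (¬F ∨ (T ∧ F))
  step 3: T ∧ (¬F ∨ (T ∧ F))
  step 4: ¬F ∨ (T ∧ F)
  step 5: T ∨ (T ∧ F)
  step 6: T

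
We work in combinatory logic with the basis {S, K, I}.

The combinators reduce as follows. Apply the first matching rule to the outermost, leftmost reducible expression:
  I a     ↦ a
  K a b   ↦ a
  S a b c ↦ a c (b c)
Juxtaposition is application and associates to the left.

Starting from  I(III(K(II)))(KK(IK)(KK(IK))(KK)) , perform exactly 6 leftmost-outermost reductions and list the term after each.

Answer: after 6 steps: I

Reduction:
  start: I(III(K(II)))(KK(IK)(KK(IK))(KK))
  →1  III(K(II))(KK(IK)(KK(IK))(KK))
  →2  II(K(II))(KK(IK)(KK(IK))(KK))
  →3  I(K(II))(KK(IK)(KK(IK))(KK))
  →4  K(II)(KK(IK)(KK(IK))(KK))
  →5  II
  →6  I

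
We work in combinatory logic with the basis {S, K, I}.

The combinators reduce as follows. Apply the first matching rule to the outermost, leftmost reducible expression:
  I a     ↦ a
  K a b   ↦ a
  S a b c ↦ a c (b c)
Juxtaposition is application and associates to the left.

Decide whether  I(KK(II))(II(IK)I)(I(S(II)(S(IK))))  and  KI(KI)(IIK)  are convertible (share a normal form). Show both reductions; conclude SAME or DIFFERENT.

Answer: DIFFERENT — A ⇓ KI, B ⇓ K

Reduction:
Term A:
  start: I(KK(II))(II(IK)I)(I(S(II)(S(IK))))
  [1] KK(II)(II(IK)I)(I(S(II)(S(IK))))
  [2] K(II(IK)I)(I(S(II)(S(IK))))
  [3] II(IK)I
  [4] I(IK)I
  [5] IKI
  [6] KI

Term B:
  start: KI(KI)(IIK)
  [1] I(IIK)
  [2] IIK
  [3] IK
  [4] K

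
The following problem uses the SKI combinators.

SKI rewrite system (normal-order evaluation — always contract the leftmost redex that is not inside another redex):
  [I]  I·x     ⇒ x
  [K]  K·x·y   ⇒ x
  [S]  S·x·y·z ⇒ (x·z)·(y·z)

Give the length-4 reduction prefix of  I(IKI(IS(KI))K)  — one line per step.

  start: I(IKI(IS(KI))K)
  [1] IKI(IS(KI))K
  [2] KI(IS(KI))K
  [3] IK
  [4] K

Answer: after 4 steps: K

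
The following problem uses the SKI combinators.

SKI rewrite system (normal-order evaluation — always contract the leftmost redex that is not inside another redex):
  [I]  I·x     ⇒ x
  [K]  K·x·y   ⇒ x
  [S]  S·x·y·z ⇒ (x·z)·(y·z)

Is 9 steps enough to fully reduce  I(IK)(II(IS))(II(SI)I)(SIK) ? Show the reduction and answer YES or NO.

  start: I(IK)(II(IS))(II(SI)I)(SIK)
  →1  IK(II(IS))(II(SI)I)(SIK)
  →2  K(II(IS))(II(SI)I)(SIK)
  →3  II(IS)(SIK)
  →4  I(IS)(SIK)
  →5  IS(SIK)
  →6  S(SIK)

Answer: YES — reaches normal form S(SIK) in 6 ≤ 9 steps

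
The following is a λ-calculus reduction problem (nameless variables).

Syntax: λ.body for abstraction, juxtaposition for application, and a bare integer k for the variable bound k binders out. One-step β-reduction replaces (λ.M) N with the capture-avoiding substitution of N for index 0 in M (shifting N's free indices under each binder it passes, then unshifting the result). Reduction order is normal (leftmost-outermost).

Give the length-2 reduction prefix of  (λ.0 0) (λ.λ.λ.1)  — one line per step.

Answer: after 2 steps: λ.λ.1

Working:
  start: (λ.0 0) (λ.λ.λ.1)
  →1  (λ.λ.λ.1) (λ.λ.λ.1)
  →2  λ.λ.1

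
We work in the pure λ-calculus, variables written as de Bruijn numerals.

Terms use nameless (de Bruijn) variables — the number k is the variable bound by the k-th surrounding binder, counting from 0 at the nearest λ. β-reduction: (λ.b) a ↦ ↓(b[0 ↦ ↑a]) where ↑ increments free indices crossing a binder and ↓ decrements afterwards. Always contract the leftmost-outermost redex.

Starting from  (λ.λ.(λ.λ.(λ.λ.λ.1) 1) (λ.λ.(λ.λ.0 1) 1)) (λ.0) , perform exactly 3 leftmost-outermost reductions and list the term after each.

  start: (λ.λ.(λ.λ.(λ.λ.λ.1) 1) (λ.λ.(λ.λ.0 1) 1)) (λ.0)
  step 1: λ.(λ.λ.(λ.λ.λ.1) 1) (λ.λ.(λ.λ.0 1) 1)
  step 2: λ.λ.(λ.λ.λ.1) (λ.λ.(λ.λ.0 1) 1)
  step 3: λ.λ.λ.λ.1

Answer: after 3 steps: λ.λ.λ.λ.1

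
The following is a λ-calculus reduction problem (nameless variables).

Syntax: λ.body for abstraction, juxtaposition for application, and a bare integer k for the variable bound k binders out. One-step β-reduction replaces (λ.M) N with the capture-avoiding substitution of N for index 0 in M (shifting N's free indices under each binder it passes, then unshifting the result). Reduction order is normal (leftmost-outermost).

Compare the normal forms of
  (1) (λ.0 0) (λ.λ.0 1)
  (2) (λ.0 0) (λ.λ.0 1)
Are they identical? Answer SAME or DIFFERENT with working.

Term A:
  start: (λ.0 0) (λ.λ.0 1)
  step 1: (λ.λ.0 1) (λ.λ.0 1)
  step 2: λ.0 (λ.λ.0 1)

Term B:
  start: (λ.0 0) (λ.λ.0 1)
  step 1: (λ.λ.0 1) (λ.λ.0 1)
  step 2: λ.0 (λ.λ.0 1)

Answer: SAME — A ⇓ λ.0 (λ.λ.0 1), B ⇓ λ.0 (λ.λ.0 1)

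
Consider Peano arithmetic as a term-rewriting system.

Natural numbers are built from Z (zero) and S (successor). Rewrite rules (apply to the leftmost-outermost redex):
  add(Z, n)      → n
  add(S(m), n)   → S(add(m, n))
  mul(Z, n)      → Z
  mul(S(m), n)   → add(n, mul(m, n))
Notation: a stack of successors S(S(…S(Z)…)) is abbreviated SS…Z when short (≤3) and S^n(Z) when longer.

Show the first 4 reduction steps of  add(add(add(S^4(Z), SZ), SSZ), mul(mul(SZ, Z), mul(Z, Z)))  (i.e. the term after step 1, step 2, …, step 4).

  start: add(add(add(S^4(Z), SZ), SSZ), mul(mul(SZ, Z), mul(Z, Z)))
  [1] add(add(S(add(SSSZ, SZ)), SSZ), mul(mul(SZ, Z), mul(Z, Z)))
  [2] add(S(add(add(SSSZ, SZ), SSZ)), mul(mul(SZ, Z), mul(Z, Z)))
  [3] S(add(add(add(SSSZ, SZ), SSZ), mul(mul(SZ, Z), mul(Z, Z))))
  [4] S(add(add(S(add(SSZ, SZ)), SSZ), mul(mul(SZ, Z), mul(Z, Z))))

Answer: after 4 steps: S(add(add(S(add(SSZ, SZ)), SSZ), mul(mul(SZ, Z), mul(Z, Z))))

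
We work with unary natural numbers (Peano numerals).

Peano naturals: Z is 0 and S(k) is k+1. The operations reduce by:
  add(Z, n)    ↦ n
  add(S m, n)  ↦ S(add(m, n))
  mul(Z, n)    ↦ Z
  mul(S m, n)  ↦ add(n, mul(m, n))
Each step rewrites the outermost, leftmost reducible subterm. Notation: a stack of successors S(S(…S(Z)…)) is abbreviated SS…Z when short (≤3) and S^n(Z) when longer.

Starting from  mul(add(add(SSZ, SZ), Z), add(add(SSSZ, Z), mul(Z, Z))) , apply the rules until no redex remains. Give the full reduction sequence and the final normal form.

  start: mul(add(add(SSZ, SZ), Z), add(add(SSSZ, Z), mul(Z, Z)))
  step 1: mul(add(S(add(SZ, SZ)), Z), add(add(SSSZ, Z), mul(Z, Z)))
  step 2: mul(S(add(add(SZ, SZ), Z)), add(add(SSSZ, Z), mul(Z, Z)))
  step 3: add(add(add(SSSZ, Z), mul(Z, Z)), mul(add(add(SZ, SZ), Z), add(add(SSSZ, Z), mul(Z, Z))))
  step 4: add(add(S(add(SSZ, Z)), mul(Z, Z)), mul(add(add(SZ, SZ), Z), add(add(SSSZ, Z), mul(Z, Z))))
  step 5: add(S(add(add(SSZ, Z), mul(Z, Z))), mul(add(add(SZ, SZ), Z), add(add(SSSZ, Z), mul(Z, Z))))
  step 6: S(add(add(add(SSZ, Z), mul(Z, Z)), mul(add(add(SZ, SZ), Z), add(add(SSSZ, Z), mul(Z, Z)))))
  step 7: S(add(add(S(add(SZ, Z)), mul(Z, Z)), mul(add(add(SZ, SZ), Z), add(add(SSSZ, Z), mul(Z, Z)))))
  step 8: S(add(S(add(add(SZ, Z), mul(Z, Z))), mul(add(add(SZ, SZ), Z), add(add(SSSZ, Z), mul(Z, Z)))))
  step 9: S(S(add(add(add(SZ, Z), mul(Z, Z)), mul(add(add(SZ, SZ), Z), add(add(SSSZ, Z), mul(Z, Z))))))
  step 10: S(S(add(add(S(add(Z, Z)), mul(Z, Z)), mul(add(add(SZ, SZ), Z), add(add(SSSZ, Z), mul(Z, Z))))))
  step 11: S(S(add(S(add(add(Z, Z), mul(Z, Z))), mul(add(add(SZ, SZ), Z), add(add(SSSZ, Z), mul(Z, Z))))))
  step 12: S(S(S(add(add(add(Z, Z), mul(Z, Z)), mul(add(add(SZ, SZ), Z), add(add(SSSZ, Z), mul(Z, Z)))))))
  step 13: S(S(S(add(add(Z, mul(Z, Z)), mul(add(add(SZ, SZ), Z), add(add(SSSZ, Z), mul(Z, Z)))))))
  step 14: S(S(S(add(mul(Z, Z), mul(add(add(SZ, SZ), Z), add(add(SSSZ, Z), mul(Z, Z)))))))
  step 15: S(S(S(add(Z, mul(add(add(SZ, SZ), Z), add(add(SSSZ, Z), mul(Z, Z)))))))
  step 16: S(S(S(mul(add(add(SZ, SZ), Z), add(add(SSSZ, Z), mul(Z, Z))))))
  step 17: S(S(S(mul(add(S(add(Z, SZ)), Z), add(add(SSSZ, Z), mul(Z, Z))))))
  step 18: S(S(S(mul(S(add(add(Z, SZ), Z)), add(add(SSSZ, Z), mul(Z, Z))))))
  step 19: S(S(S(add(add(add(SSSZ, Z), mul(Z, Z)), mul(add(add(Z, SZ), Z), add(add(SSSZ, Z), mul(Z, Z)))))))
  step 20: S(S(S(add(add(S(add(SSZ, Z)), mul(Z, Z)), mul(add(add(Z, SZ), Z), add(add(SSSZ, Z), mul(Z, Z)))))))
  step 21: S(S(S(add(S(add(add(SSZ, Z), mul(Z, Z))), mul(add(add(Z, SZ), Z), add(add(SSSZ, Z), mul(Z, Z)))))))
  step 22: S(S(S(S(add(add(add(SSZ, Z), mul(Z, Z)), mul(add(add(Z, SZ), Z), add(add(SSSZ, Z), mul(Z, Z))))))))
  step 23: S(S(S(S(add(add(S(add(SZ, Z)), mul(Z, Z)), mul(add(add(Z, SZ), Z), add(add(SSSZ, Z), mul(Z, Z))))))))
  step 24: S(S(S(S(add(S(add(add(SZ, Z), mul(Z, Z))), mul(add(add(Z, SZ), Z), add(add(SSSZ, Z), mul(Z, Z))))))))
  step 25: S(S(S(S(S(add(add(add(SZ, Z), mul(Z, Z)), mul(add(add(Z, SZ), Z), add(add(SSSZ, Z), mul(Z, Z)))))))))
  step 26: S(S(S(S(S(add(add(S(add(Z, Z)), mul(Z, Z)), mul(add(add(Z, SZ), Z), add(add(SSSZ, Z), mul(Z, Z)))))))))
  step 27: S(S(S(S(S(add(S(add(add(Z, Z), mul(Z, Z))), mul(add(add(Z, SZ), Z), add(add(SSSZ, Z), mul(Z, Z)))))))))
  step 28: S(S(S(S(S(S(add(add(add(Z, Z), mul(Z, Z)), mul(add(add(Z, SZ), Z), add(add(SSSZ, Z), mul(Z, Z))))))))))
  step 29: S(S(S(S(S(S(add(add(Z, mul(Z, Z)), mul(add(add(Z, SZ), Z), add(add(SSSZ, Z), mul(Z, Z))))))))))
  step 30: S(S(S(S(S(S(add(mul(Z, Z), mul(add(add(Z, SZ), Z), add(add(SSSZ, Z), mul(Z, Z))))))))))
  step 31: S(S(S(S(S(S(add(Z, mul(add(add(Z, SZ), Z), add(add(SSSZ, Z), mul(Z, Z))))))))))
  step 32: S(S(S(S(S(S(mul(add(add(Z, SZ), Z), add(add(SSSZ, Z), mul(Z, Z)))))))))
  step 33: S(S(S(S(S(S(mul(add(SZ, Z), add(add(SSSZ, Z), mul(Z, Z)))))))))
  step 34: S(S(S(S(S(S(mul(S(add(Z, Z)), add(add(SSSZ, Z), mul(Z, Z)))))))))
  step 35: S(S(S(S(S(S(add(add(add(SSSZ, Z), mul(Z, Z)), mul(add(Z, Z), add(add(SSSZ, Z), mul(Z, Z))))))))))
  step 36: S(S(S(S(S(S(add(add(S(add(SSZ, Z)), mul(Z, Z)), mul(add(Z, Z), add(add(SSSZ, Z), mul(Z, Z))))))))))
  step 37: S(S(S(S(S(S(add(S(add(add(SSZ, Z), mul(Z, Z))), mul(add(Z, Z), add(add(SSSZ, Z), mul(Z, Z))))))))))
  step 38: S(S(S(S(S(S(S(add(add(add(SSZ, Z), mul(Z, Z)), mul(add(Z, Z), add(add(SSSZ, Z), mul(Z, Z)))))))))))
  step 39: S(S(S(S(S(S(S(add(add(S(add(SZ, Z)), mul(Z, Z)), mul(add(Z, Z), add(add(SSSZ, Z), mul(Z, Z)))))))))))
  step 40: S(S(S(S(S(S(S(add(S(add(add(SZ, Z), mul(Z, Z))), mul(add(Z, Z), add(add(SSSZ, Z), mul(Z, Z)))))))))))
  step 41: S(S(S(S(S(S(S(S(add(add(add(SZ, Z), mul(Z, Z)), mul(add(Z, Z), add(add(SSSZ, Z), mul(Z, Z))))))))))))
  step 42: S(S(S(S(S(S(S(S(add(add(S(add(Z, Z)), mul(Z, Z)), mul(add(Z, Z), add(add(SSSZ, Z), mul(Z, Z))))))))))))
  step 43: S(S(S(S(S(S(S(S(add(S(add(add(Z, Z), mul(Z, Z))), mul(add(Z, Z), add(add(SSSZ, Z), mul(Z, Z))))))))))))
  step 44: S(S(S(S(S(S(S(S(S(add(add(add(Z, Z), mul(Z, Z)), mul(add(Z, Z), add(add(SSSZ, Z), mul(Z, Z)))))))))))))
  step 45: S(S(S(S(S(S(S(S(S(add(add(Z, mul(Z, Z)), mul(add(Z, Z), add(add(SSSZ, Z), mul(Z, Z)))))))))))))
  step 46: S(S(S(S(S(S(S(S(S(add(mul(Z, Z), mul(add(Z, Z), add(add(SSSZ, Z), mul(Z, Z)))))))))))))
  step 47: S(S(S(S(S(S(S(S(S(add(Z, mul(add(Z, Z), add(add(SSSZ, Z), mul(Z, Z)))))))))))))
  step 48: S(S(S(S(S(S(S(S(S(mul(add(Z, Z), add(add(SSSZ, Z), mul(Z, Z))))))))))))
  step 49: S(S(S(S(S(S(S(S(S(mul(Z, add(add(SSSZ, Z), mul(Z, Z))))))))))))
  step 50: S^9(Z)

Answer: normal form = S^9(Z)  (in 50 steps)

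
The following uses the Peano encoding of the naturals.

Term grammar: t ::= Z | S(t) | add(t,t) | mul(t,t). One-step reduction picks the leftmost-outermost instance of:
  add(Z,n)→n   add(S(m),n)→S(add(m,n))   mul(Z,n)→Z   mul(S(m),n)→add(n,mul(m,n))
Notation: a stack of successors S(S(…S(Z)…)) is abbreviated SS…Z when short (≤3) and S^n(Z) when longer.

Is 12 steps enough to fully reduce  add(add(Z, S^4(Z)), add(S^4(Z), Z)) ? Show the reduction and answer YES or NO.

  start: add(add(Z, S^4(Z)), add(S^4(Z), Z))
  [1] add(S^4(Z), add(S^4(Z), Z))
  [2] S(add(SSSZ, add(S^4(Z), Z)))
  [3] S(S(add(SSZ, add(S^4(Z), Z))))
  [4] S(S(S(add(SZ, add(S^4(Z), Z)))))
  [5] S(S(S(S(add(Z, add(S^4(Z), Z))))))
  [6] S(S(S(S(add(S^4(Z), Z)))))
  [7] S(S(S(S(S(add(SSSZ, Z))))))
  [8] S(S(S(S(S(S(add(SSZ, Z)))))))
  [9] S(S(S(S(S(S(S(add(SZ, Z))))))))
  [10] S(S(S(S(S(S(S(S(add(Z, Z)))))))))
  [11] S^8(Z)

Answer: YES — reaches normal form S^8(Z) in 11 ≤ 12 steps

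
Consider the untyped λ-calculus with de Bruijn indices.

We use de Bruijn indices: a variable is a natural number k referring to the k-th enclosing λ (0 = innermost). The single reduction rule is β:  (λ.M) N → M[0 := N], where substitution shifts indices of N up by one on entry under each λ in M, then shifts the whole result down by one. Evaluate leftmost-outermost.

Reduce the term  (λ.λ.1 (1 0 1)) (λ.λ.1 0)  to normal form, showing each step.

  start: (λ.λ.1 (1 0 1)) (λ.λ.1 0)
  [1] λ.(λ.λ.1 0) ((λ.λ.1 0) 0 (λ.λ.1 0))
  [2] λ.λ.(λ.λ.1 0) 1 (λ.λ.1 0) 0
  [3] λ.λ.(λ.2 0) (λ.λ.1 0) 0
  [4] λ.λ.1 (λ.λ.1 0) 0

Answer: normal form = λ.λ.1 (λ.λ.1 0) 0  (in 4 steps)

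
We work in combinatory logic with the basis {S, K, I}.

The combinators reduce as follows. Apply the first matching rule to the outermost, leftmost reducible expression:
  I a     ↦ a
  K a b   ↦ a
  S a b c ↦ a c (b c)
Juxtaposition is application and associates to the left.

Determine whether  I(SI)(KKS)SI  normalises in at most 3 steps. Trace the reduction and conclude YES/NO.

  start: I(SI)(KKS)SI
  [1] SI(KKS)SI
  [2] IS(KKSS)I
  [3] S(KKSS)I

Answer: NO — after 3 steps the term is S(KKSS)I, not yet normal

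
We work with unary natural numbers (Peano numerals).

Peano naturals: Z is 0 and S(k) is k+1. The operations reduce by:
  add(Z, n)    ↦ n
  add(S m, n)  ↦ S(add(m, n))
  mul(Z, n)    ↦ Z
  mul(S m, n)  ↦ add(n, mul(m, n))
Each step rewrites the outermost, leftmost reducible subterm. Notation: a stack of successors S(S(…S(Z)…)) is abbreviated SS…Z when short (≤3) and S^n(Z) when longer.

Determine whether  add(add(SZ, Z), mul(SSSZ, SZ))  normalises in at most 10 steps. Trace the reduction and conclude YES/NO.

  start: add(add(SZ, Z), mul(SSSZ, SZ))
  [1] add(S(add(Z, Z)), mul(SSSZ, SZ))
  [2] S(add(add(Z, Z), mul(SSSZ, SZ)))
  [3] S(add(Z, mul(SSSZ, SZ)))
  [4] S(mul(SSSZ, SZ))
  [5] S(add(SZ, mul(SSZ, SZ)))
  [6] S(S(add(Z, mul(SSZ, SZ))))
  [7] S(S(mul(SSZ, SZ)))
  [8] S(S(add(SZ, mul(SZ, SZ))))
  [9] S(S(S(add(Z, mul(SZ, SZ)))))
  [10] S(S(S(mul(SZ, SZ))))

Answer: NO — after 10 steps the term is S(S(S(mul(SZ, SZ)))), not yet normal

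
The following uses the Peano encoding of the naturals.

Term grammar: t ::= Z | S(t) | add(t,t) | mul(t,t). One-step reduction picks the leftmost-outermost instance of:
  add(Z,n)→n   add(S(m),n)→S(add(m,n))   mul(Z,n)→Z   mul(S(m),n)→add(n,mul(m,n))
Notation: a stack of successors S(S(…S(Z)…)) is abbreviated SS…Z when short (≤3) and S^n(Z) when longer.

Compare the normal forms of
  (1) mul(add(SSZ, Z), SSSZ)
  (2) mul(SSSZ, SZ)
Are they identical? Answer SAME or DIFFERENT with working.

Term A:
  start: mul(add(SSZ, Z), SSSZ)
  [1] mul(S(add(SZ, Z)), SSSZ)
  [2] add(SSSZ, mul(add(SZ, Z), SSSZ))
  [3] S(add(SSZ, mul(add(SZ, Z), SSSZ)))
  [4] S(S(add(SZ, mul(add(SZ, Z), SSSZ))))
  [5] S(S(S(add(Z, mul(add(SZ, Z), SSSZ)))))
  [6] S(S(S(mul(add(SZ, Z), SSSZ))))
  [7] S(S(S(mul(S(add(Z, Z)), SSSZ))))
  [8] S(S(S(add(SSSZ, mul(add(Z, Z), SSSZ)))))
  [9] S(S(S(S(add(SSZ, mul(add(Z, Z), SSSZ))))))
  [10] S(S(S(S(S(add(SZ, mul(add(Z, Z), SSSZ)))))))
  [11] S(S(S(S(S(S(add(Z, mul(add(Z, Z), SSSZ))))))))
  [12] S(S(S(S(S(S(mul(add(Z, Z), SSSZ)))))))
  [13] S(S(S(S(S(S(mul(Z, SSSZ)))))))
  [14] S^6(Z)

Term B:
  start: mul(SSSZ, SZ)
  [1] add(SZ, mul(SSZ, SZ))
  [2] S(add(Z, mul(SSZ, SZ)))
  [3] S(mul(SSZ, SZ))
  [4] S(add(SZ, mul(SZ, SZ)))
  [5] S(S(add(Z, mul(SZ, SZ))))
  [6] S(S(mul(SZ, SZ)))
  [7] S(S(add(SZ, mul(Z, SZ))))
  [8] S(S(S(add(Z, mul(Z, SZ)))))
  [9] S(S(S(mul(Z, SZ))))
  [10] SSSZ

Answer: DIFFERENT — A ⇓ S^6(Z), B ⇓ SSSZ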